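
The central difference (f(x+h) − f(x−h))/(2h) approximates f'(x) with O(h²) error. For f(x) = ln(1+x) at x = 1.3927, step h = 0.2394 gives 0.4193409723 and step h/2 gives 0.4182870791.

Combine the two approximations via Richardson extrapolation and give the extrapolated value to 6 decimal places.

Method order is 2; weight 2^2 = 4.
4*0.4182870791 − 0.4193409723 = 1.2538073441
Denominator 4 − 1 = 3.
(4*0.4182870791 − 0.4193409723)/(4 − 1) = 0.4179357814
Shift from A(h/2): −0.0003512977.

0.417936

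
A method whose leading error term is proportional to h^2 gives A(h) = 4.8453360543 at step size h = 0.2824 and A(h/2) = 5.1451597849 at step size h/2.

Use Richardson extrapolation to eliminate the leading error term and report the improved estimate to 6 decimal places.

Method order is 2; weight 2^2 = 4.
4*5.1451597849 − 4.8453360543 = 15.7353030853
15.7353030853 ÷ 3 = 5.2451010284

5.245101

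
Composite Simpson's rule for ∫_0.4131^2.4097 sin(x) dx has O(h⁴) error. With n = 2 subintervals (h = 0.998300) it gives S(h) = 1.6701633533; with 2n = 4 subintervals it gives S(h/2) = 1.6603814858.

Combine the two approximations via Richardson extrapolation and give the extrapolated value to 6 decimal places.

The method has order 4: 2^4 = 16.
16 × 1.6603814858 = 26.5661037728; subtract 1.6701633533 → 24.8959404195
Denominator 16 − 1 = 15.
Extrapolated: 24.8959404195 / 15 = 1.6597293613

1.659729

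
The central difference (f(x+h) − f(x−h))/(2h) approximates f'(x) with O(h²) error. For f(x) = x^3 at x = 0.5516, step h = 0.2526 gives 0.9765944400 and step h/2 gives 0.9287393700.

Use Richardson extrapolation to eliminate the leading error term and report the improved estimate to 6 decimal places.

r = 2: numerator weight 4, denominator 3.
Top: 4(0.9287393700) − (0.9765944400) = 2.7383630400
Divide by 2^2 − 1 = 3.
So the Richardson estimate is 0.9127876800.
Correction |R − A(h/2)| = 1.595e-02; gap |A(h/2) − A(h)| = 4.786e-02.

0.912788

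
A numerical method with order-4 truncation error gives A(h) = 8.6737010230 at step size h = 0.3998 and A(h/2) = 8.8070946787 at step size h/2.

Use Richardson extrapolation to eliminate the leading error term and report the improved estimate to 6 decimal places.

r = 4: numerator weight 16, denominator 15.
16×8.8070946787 − 8.6737010230 = 132.2398138362
Denominator 16 − 1 = 15.
R = 132.2398138362/15 = 8.8159875891

8.815988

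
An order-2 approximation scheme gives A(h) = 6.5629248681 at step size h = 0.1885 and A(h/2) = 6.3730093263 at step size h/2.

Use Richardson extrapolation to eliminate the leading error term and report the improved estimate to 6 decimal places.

6.309704

Error is O(h^2); halving h shrinks it by 2^2 = 4.
Numerator 4 × A(h/2) − A(h) = 4 × 6.3730093263 − 6.5629248681 = 18.9291124371
Denominator 4 − 1 = 3.
Extrapolated: 18.9291124371 / 3 = 6.3097041457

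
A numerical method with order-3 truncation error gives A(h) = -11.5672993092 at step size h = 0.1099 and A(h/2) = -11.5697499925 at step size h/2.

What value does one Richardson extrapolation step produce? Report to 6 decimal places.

The method has order 3: 2^3 = 8.
Numerator 8 × A(h/2) − A(h) = 8 × (-11.5697499925) − (-11.5672993092) = -80.9907006308
Extrapolated: (-80.9907006308) / 7 = -11.5701000901
Shift from A(h/2): −0.0003500976.

-11.570100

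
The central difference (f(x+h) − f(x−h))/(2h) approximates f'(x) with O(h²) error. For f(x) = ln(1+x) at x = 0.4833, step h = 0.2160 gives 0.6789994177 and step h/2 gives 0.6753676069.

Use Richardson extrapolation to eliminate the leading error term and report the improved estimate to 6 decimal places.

0.674157

With r = 2 the leading error scales as h^2, so the weight is 2^2 = 4.
Numerator 4*A(h/2) − A(h) = 4*0.6753676069 − 0.6789994177 = 2.0224710099
Denominator 4 − 1 = 3.
R = 2.0224710099/3 = 0.6741570033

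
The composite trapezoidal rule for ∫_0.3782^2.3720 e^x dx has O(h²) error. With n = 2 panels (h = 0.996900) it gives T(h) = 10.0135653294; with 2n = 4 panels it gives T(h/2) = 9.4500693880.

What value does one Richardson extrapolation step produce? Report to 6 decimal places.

9.262237

Method order is 2; weight 2^2 = 4.
2^2·A(h/2) = 37.8002775520; minus A(h) gives 27.7867122226.
Divide by 2^2 − 1 = 3.
(4·9.4500693880 − 10.0135653294)/(4 − 1) = 9.2622374075
Shift from A(h/2): −0.1878319805.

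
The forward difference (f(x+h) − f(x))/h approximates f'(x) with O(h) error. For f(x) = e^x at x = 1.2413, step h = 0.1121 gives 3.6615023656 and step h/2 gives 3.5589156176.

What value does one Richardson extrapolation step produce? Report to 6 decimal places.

With r = 1 the leading error scales as h^1, so the weight is 2^1 = 2.
A(h/2) − A(h) = 3.5589156176 − 3.6615023656 = -0.1025867480
Correction (A(h/2) − A(h))/(2 − 1) = (-0.1025867480)/1 = -0.1025867480
R = 3.5589156176 − 0.1025867480 = 3.4563288696
Gap between inputs: 1.026e-01; correction applied: −0.1025867480.

3.456329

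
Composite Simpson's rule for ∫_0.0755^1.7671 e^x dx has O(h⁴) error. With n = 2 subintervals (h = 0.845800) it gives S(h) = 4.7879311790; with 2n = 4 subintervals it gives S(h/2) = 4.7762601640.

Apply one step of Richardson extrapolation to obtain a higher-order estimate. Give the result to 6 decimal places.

Order 4 gives 2^r = 16 and 2^r − 1 = 15.
Weighted: 76.4201626240 − 4.7879311790 = 71.6322314450
Divide by 2^4 − 1 = 15.
So the Richardson estimate is 4.7754820963.
Correction |R − A(h/2)| = 7.781e-04; gap |A(h/2) − A(h)| = 1.167e-02.

4.775482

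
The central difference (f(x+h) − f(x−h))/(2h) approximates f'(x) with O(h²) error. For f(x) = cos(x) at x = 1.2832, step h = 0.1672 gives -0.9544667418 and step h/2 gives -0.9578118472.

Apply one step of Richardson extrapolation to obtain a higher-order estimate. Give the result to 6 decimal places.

The method has order 2: 2^2 = 4.
4 × (-0.9578118472) = -3.8312473888; subtract (-0.9544667418) → -2.8767806470
R = (-2.8767806470)/3 = -0.9589268823

-0.958927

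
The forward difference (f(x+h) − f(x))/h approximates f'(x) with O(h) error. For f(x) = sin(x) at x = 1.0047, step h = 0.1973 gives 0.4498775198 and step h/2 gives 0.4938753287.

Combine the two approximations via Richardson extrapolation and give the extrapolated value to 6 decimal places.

The method has order 1: 2^1 = 2.
2·0.4938753287 − 0.4498775198 = 0.5378731376
Denominator 2 − 1 = 1.
Result: 0.5378731376

0.537873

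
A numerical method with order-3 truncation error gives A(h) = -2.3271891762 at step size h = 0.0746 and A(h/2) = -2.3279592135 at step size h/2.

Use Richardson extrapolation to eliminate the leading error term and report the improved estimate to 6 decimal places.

Leading term ∝ h^3; use weight 8 = 2^3.
Weighted: (-18.6236737080) − (-2.3271891762) = -16.2964845318
Denominator 8 − 1 = 7.
So the Richardson estimate is -2.3280692188.
Shift from A(h/2): −0.0001100053.

-2.328069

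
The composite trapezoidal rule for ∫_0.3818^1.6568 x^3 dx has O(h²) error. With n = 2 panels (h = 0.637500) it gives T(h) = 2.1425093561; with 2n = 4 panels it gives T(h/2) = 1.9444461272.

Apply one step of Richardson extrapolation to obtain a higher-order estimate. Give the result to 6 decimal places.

r = 2, so 2^r = 4.
4×1.9444461272 − 2.1425093561 = 5.6352751527
5.6352751527 ÷ 3 = 1.8784250509
Correction |R − A(h/2)| = 6.602e-02; gap |A(h/2) − A(h)| = 1.981e-01.

1.878425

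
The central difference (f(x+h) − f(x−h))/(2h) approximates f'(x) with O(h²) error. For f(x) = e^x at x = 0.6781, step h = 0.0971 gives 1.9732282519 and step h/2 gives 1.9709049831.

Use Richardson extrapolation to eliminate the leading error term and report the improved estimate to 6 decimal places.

Leading term ∝ h^2; use weight 4 = 2^2.
A(h/2) − A(h) = 1.9709049831 − 1.9732282519 = -0.0023232688
Divide by 2^2 − 1 = 3: (-0.0023232688)/3 = -0.0007744229
R = A(h/2) + (A(h/2) − A(h))/3 = 1.9709049831 − 0.0007744229 = 1.9701305602

1.970131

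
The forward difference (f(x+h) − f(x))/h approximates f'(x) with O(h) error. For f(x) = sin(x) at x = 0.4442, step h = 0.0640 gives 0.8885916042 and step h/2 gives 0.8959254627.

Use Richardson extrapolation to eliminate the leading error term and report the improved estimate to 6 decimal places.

0.903259

The method has order 1: 2^1 = 2.
Difference of the inputs: 0.8959254627 − 0.8885916042 = 0.0073338585
Correction (A(h/2) − A(h))/(2 − 1) = 0.0073338585/1 = 0.0073338585
R = A(h/2) + (A(h/2) − A(h))/1 = 0.8959254627 + 0.0073338585 = 0.9032593212
Gap between inputs: 7.334e-03; correction applied: +0.0073338585.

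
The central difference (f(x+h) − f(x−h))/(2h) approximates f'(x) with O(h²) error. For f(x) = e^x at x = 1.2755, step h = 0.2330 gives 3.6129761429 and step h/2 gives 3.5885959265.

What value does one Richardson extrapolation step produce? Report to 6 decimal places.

3.580469

Method order is 2; weight 2^2 = 4.
A(h/2) − A(h) = 3.5885959265 − 3.6129761429 = -0.0243802164
Correction (A(h/2) − A(h))/(4 − 1) = (-0.0243802164)/3 = -0.0081267388
R = A(h/2) + (A(h/2) − A(h))/3 = 3.5885959265 − 0.0081267388 = 3.5804691877
Shift from A(h/2): −0.0081267388.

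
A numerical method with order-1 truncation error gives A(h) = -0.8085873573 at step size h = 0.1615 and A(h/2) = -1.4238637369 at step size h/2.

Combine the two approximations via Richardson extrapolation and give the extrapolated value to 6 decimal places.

-2.039140

Order 1 gives 2^r = 2 and 2^r − 1 = 1.
2·(-1.4238637369) − (-0.8085873573) = -2.0391401165
Divide by 2^1 − 1 = 1.
So the Richardson estimate is -2.0391401165.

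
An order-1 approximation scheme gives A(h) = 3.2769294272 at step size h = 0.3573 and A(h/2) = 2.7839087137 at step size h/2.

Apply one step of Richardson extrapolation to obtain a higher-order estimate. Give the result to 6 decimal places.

2.290888

Method order is 1; weight 2^1 = 2.
A(h/2) − A(h) = 2.7839087137 − 3.2769294272 = -0.4930207135
Divide by 2^1 − 1 = 1: (-0.4930207135)/1 = -0.4930207135
R = 2.7839087137 − 0.4930207135 = 2.2908880002
Shift from A(h/2): −0.4930207135.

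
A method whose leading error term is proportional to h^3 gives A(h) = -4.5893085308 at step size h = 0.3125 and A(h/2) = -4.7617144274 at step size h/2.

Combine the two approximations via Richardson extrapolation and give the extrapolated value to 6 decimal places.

With r = 3 the leading error scales as h^3, so the weight is 2^3 = 8.
A(h/2) − A(h) = -4.7617144274 − (-4.5893085308) = -0.1724058966
Correction (A(h/2) − A(h))/(8 − 1) = (-0.1724058966)/7 = -0.0246294138
R = -4.7617144274 − 0.0246294138 = -4.7863438412
Shift from A(h/2): −0.0246294138.

-4.786344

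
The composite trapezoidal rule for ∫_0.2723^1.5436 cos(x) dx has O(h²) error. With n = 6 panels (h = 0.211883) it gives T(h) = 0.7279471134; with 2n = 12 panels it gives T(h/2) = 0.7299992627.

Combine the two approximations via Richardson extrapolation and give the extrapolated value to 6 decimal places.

Method order is 2; weight 2^2 = 4.
Numerator 4·A(h/2) − A(h) = 4·0.7299992627 − 0.7279471134 = 2.1920499374
Denominator 4 − 1 = 3.
R = 2.1920499374/3 = 0.7306833125
Gap between inputs: 2.052e-03; correction applied: +0.0006840498.

0.730683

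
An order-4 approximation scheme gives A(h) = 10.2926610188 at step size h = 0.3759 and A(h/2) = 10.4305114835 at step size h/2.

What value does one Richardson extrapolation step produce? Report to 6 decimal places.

10.439702

The method has order 4: 2^4 = 16.
16×10.4305114835 = 166.8881837360; 166.8881837360 − 10.2926610188 = 156.5955227172
Divide by 2^4 − 1 = 15.
R = 156.5955227172/15 = 10.4397015145
Shift from A(h/2): +0.0091900310.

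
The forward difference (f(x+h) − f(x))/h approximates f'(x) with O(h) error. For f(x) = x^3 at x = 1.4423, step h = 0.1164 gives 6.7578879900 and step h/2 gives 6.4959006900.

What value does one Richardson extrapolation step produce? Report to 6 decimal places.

r = 1: numerator weight 2, denominator 1.
A(h/2) − A(h) = 6.4959006900 − 6.7578879900 = -0.2619873000
Divide by 2^1 − 1 = 1: (-0.2619873000)/1 = -0.2619873000
R = 6.4959006900 − 0.2619873000 = 6.2339133900

6.233913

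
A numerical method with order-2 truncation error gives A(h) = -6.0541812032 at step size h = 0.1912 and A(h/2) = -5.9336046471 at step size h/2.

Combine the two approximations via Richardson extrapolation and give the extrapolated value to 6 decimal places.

Error is O(h^2); halving h shrinks it by 2^2 = 4.
4*(-5.9336046471) = -23.7344185884; (-23.7344185884) − (-6.0541812032) = -17.6802373852
Denominator 4 − 1 = 3.
R = (-17.6802373852)/3 = -5.8934124617

-5.893412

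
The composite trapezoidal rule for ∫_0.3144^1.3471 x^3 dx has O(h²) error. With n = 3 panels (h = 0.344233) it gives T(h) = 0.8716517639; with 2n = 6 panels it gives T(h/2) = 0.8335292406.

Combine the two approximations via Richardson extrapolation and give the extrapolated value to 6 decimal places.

0.820822

Order 2 gives 2^r = 4 and 2^r − 1 = 3.
Weighted: 3.3341169624 − 0.8716517639 = 2.4624651985
(4·0.8335292406 − 0.8716517639)/(4 − 1) = 0.8208217328
Gap between inputs: 3.812e-02; correction applied: −0.0127075078.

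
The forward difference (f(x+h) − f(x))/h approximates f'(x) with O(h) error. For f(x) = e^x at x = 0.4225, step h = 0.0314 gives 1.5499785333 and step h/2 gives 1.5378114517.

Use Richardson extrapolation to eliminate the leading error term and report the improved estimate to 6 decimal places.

With r = 1 the leading error scales as h^1, so the weight is 2^1 = 2.
2 × 1.5378114517 = 3.0756229034; subtract 1.5499785333 → 1.5256443701
Denominator 2 − 1 = 1.
(2 × 1.5378114517 − 1.5499785333)/(2 − 1) = 1.5256443701
Gap between inputs: 1.217e-02; correction applied: −0.0121670816.

1.525644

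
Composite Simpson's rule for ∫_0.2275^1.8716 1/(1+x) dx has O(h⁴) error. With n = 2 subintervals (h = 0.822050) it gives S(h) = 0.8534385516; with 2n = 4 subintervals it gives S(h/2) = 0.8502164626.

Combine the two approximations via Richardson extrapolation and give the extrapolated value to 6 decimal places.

r = 4: numerator weight 16, denominator 15.
Difference of the inputs: 0.8502164626 − 0.8534385516 = -0.0032220890
Correction (A(h/2) − A(h))/(16 − 1) = (-0.0032220890)/15 = -0.0002148059
R = A(h/2) + (A(h/2) − A(h))/15 = 0.8502164626 − 0.0002148059 = 0.8500016567

0.850002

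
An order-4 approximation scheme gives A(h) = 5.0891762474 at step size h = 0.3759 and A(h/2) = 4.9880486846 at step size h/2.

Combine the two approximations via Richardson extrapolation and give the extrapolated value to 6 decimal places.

The method has order 4: 2^4 = 16.
Difference of the inputs: 4.9880486846 − 5.0891762474 = -0.1011275628
Divide by 2^4 − 1 = 15: (-0.1011275628)/15 = -0.0067418375
R = 4.9880486846 − 0.0067418375 = 4.9813068471
Correction |R − A(h/2)| = 6.742e-03; gap |A(h/2) − A(h)| = 1.011e-01.

4.981307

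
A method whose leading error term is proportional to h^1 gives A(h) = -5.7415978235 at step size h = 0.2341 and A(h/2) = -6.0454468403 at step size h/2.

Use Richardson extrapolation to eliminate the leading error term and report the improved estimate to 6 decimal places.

Order 1 gives 2^r = 2 and 2^r − 1 = 1.
Top: 2(-6.0454468403) − (-5.7415978235) = -6.3492958571
Denominator 2 − 1 = 1.
(2*(-6.0454468403) − (-5.7415978235))/(2 − 1) = -6.3492958571
Shift from A(h/2): −0.3038490168.

-6.349296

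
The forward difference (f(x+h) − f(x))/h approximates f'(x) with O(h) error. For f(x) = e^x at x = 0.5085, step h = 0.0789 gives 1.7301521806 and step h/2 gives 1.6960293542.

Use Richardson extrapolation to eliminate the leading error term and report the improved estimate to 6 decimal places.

1.661907

r = 1: numerator weight 2, denominator 1.
Numerator 2 × A(h/2) − A(h) = 2 × 1.6960293542 − 1.7301521806 = 1.6619065278
R = 1.6619065278/1 = 1.6619065278
Gap between inputs: 3.412e-02; correction applied: −0.0341228264.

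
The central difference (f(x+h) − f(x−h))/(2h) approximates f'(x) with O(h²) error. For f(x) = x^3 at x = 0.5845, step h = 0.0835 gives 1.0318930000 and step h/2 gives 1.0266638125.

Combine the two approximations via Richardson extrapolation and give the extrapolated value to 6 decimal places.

1.024921

With r = 2 the leading error scales as h^2, so the weight is 2^2 = 4.
4·1.0266638125 − 1.0318930000 = 3.0747622500
Divide by 2^2 − 1 = 3.
Result: 1.0249207500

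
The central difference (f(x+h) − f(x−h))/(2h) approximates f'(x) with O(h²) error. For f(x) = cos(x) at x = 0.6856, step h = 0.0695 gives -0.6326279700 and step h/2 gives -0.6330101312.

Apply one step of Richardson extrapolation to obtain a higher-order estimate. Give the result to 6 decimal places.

The method has order 2: 2^2 = 4.
Top: 4(-0.6330101312) − (-0.6326279700) = -1.8994125548
Extrapolated: (-1.8994125548) / 3 = -0.6331375183

-0.633138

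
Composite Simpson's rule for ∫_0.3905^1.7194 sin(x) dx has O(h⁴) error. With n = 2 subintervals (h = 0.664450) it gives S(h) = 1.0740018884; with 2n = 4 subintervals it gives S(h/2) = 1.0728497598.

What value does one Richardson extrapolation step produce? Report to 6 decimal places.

r = 4: numerator weight 16, denominator 15.
16·1.0728497598 = 17.1655961568; subtract 1.0740018884 → 16.0915942684
16.0915942684 ÷ 15 = 1.0727729512
Correction |R − A(h/2)| = 7.681e-05; gap |A(h/2) − A(h)| = 1.152e-03.

1.072773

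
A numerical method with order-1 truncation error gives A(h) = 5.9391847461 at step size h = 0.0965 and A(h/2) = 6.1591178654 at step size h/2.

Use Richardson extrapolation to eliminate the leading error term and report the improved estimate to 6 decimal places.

r = 1: numerator weight 2, denominator 1.
2*6.1591178654 = 12.3182357308; subtract 5.9391847461 → 6.3790509847
6.3790509847 ÷ 1 = 6.3790509847

6.379051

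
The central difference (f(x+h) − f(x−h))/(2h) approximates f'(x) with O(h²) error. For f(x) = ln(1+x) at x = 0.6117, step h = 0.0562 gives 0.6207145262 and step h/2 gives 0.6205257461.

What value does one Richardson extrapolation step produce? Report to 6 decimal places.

Error is O(h^2); halving h shrinks it by 2^2 = 4.
Top: 4(0.6205257461) − (0.6207145262) = 1.8613884582
Extrapolated: 1.8613884582 / 3 = 0.6204628194
Shift from A(h/2): −0.0000629267.

0.620463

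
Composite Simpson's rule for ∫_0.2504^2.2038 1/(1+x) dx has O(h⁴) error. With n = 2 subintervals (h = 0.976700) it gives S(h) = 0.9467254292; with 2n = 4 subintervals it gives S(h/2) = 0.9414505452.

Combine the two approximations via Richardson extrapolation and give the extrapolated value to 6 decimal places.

0.941099

The method has order 4: 2^4 = 16.
16×0.9414505452 = 15.0632087232; 15.0632087232 − 0.9467254292 = 14.1164832940
Denominator 16 − 1 = 15.
Extrapolated: 14.1164832940 / 15 = 0.9410988863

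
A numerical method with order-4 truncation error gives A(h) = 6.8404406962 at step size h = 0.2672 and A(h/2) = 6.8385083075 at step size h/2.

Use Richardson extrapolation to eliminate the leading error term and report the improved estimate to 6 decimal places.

6.838379

r = 4: numerator weight 16, denominator 15.
2^4*A(h/2) = 109.4161329200; minus A(h) gives 102.5756922238.
Divide by 2^4 − 1 = 15.
Extrapolated: 102.5756922238 / 15 = 6.8383794816
Shift from A(h/2): −0.0001288259.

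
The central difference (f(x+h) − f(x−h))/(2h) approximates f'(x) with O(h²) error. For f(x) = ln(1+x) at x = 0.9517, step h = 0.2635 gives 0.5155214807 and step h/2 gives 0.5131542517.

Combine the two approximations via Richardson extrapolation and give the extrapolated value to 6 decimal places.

0.512365

With r = 2 the leading error scales as h^2, so the weight is 2^2 = 4.
4·0.5131542517 = 2.0526170068; subtract 0.5155214807 → 1.5370955261
Denominator 4 − 1 = 3.
R = 1.5370955261/3 = 0.5123651754
Gap between inputs: 2.367e-03; correction applied: −0.0007890763.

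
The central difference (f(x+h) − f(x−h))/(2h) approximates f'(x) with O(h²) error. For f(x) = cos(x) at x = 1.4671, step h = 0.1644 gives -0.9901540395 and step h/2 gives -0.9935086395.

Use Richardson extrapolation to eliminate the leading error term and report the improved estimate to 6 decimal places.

Error is O(h^2); halving h shrinks it by 2^2 = 4.
4*(-0.9935086395) − (-0.9901540395) = -2.9838805185
R = (-2.9838805185)/3 = -0.9946268395
Correction |R − A(h/2)| = 1.118e-03; gap |A(h/2) − A(h)| = 3.355e-03.

-0.994627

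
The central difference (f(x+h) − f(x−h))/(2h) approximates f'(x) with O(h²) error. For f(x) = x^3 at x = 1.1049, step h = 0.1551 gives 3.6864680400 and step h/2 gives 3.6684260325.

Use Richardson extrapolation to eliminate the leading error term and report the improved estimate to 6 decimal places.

r = 2: numerator weight 4, denominator 3.
4×3.6684260325 = 14.6737041300; subtract 3.6864680400 → 10.9872360900
Denominator 4 − 1 = 3.
R = 10.9872360900/3 = 3.6624120300

3.662412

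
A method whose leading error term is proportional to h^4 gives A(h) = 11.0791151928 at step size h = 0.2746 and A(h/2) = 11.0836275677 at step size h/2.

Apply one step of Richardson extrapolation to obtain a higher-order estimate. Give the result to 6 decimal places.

11.083928

The method has order 4: 2^4 = 16.
16·11.0836275677 − 11.0791151928 = 166.2589258904
Divide by 2^4 − 1 = 15.
166.2589258904 ÷ 15 = 11.0839283927
Gap between inputs: 4.512e-03; correction applied: +0.0003008250.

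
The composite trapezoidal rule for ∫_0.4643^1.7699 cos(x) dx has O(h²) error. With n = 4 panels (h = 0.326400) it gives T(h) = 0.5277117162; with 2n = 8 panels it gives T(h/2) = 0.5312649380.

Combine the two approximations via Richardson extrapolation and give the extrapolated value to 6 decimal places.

Order 2 gives 2^r = 4 and 2^r − 1 = 3.
4·0.5312649380 − 0.5277117162 = 1.5973480358
(4·0.5312649380 − 0.5277117162)/(4 − 1) = 0.5324493453
Correction |R − A(h/2)| = 1.184e-03; gap |A(h/2) − A(h)| = 3.553e-03.

0.532449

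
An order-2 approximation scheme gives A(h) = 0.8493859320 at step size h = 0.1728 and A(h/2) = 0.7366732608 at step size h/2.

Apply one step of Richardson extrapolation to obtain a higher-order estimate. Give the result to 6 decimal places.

0.699102

r = 2: numerator weight 4, denominator 3.
Top: 4(0.7366732608) − (0.8493859320) = 2.0973071112
Denominator 4 − 1 = 3.
Extrapolated: 2.0973071112 / 3 = 0.6991023704
Gap between inputs: 1.127e-01; correction applied: −0.0375708904.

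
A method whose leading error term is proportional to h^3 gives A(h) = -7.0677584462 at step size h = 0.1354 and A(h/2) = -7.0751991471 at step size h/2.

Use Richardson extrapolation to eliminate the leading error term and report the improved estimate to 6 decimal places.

With r = 3 the leading error scales as h^3, so the weight is 2^3 = 8.
Numerator 8 × A(h/2) − A(h) = 8 × (-7.0751991471) − (-7.0677584462) = -49.5338347306
Denominator 8 − 1 = 7.
Result: -7.0762621044
Gap between inputs: 7.441e-03; correction applied: −0.0010629573.

-7.076262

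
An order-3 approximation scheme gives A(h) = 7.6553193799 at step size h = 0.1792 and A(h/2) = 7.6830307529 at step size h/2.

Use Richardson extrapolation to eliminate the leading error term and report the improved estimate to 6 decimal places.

7.686990

Leading term ∝ h^3; use weight 8 = 2^3.
Top: 8(7.6830307529) − (7.6553193799) = 53.8089266433
(8·7.6830307529 − 7.6553193799)/(8 − 1) = 7.6869895205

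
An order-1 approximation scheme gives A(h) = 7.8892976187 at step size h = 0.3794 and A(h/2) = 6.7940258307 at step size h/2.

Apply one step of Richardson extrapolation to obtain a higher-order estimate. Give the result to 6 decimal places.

With r = 1 the leading error scales as h^1, so the weight is 2^1 = 2.
2 × 6.7940258307 = 13.5880516614; subtract 7.8892976187 → 5.6987540427
R = 5.6987540427/1 = 5.6987540427
Correction |R − A(h/2)| = 1.095e+00; gap |A(h/2) − A(h)| = 1.095e+00.

5.698754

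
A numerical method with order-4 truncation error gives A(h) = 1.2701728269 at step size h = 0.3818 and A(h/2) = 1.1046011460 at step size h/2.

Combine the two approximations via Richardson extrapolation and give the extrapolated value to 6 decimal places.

r = 4, so 2^r = 16.
2^4·A(h/2) = 17.6736183360; minus A(h) gives 16.4034455091.
Divide by 2^4 − 1 = 15.
(16·1.1046011460 − 1.2701728269)/(16 − 1) = 1.0935630339
Gap between inputs: 1.656e-01; correction applied: −0.0110381121.

1.093563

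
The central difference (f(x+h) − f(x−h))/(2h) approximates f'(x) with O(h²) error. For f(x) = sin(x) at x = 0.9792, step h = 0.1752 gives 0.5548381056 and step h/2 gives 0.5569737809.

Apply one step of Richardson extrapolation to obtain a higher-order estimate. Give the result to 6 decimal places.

r = 2, so 2^r = 4.
A(h/2) − A(h) = 0.5569737809 − 0.5548381056 = 0.0021356753
Correction (A(h/2) − A(h))/(4 − 1) = 0.0021356753/3 = 0.0007118918
R = A(h/2) + (A(h/2) − A(h))/3 = 0.5569737809 + 0.0007118918 = 0.5576856727

0.557686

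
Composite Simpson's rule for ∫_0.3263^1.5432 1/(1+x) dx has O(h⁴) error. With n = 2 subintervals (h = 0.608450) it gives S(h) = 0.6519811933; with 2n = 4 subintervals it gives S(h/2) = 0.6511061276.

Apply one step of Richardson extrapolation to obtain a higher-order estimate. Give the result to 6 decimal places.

0.651048

r = 4: numerator weight 16, denominator 15.
A(h/2) − A(h) = 0.6511061276 − 0.6519811933 = -0.0008750657
Divide by 2^4 − 1 = 15: (-0.0008750657)/15 = -0.0000583377
R = A(h/2) + (A(h/2) − A(h))/15 = 0.6511061276 − 0.0000583377 = 0.6510477899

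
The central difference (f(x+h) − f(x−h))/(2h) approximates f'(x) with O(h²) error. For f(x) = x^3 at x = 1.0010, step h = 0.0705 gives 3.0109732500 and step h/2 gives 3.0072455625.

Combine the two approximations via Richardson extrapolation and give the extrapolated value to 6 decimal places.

r = 2: numerator weight 4, denominator 3.
4*3.0072455625 − 3.0109732500 = 9.0180090000
R = 9.0180090000/3 = 3.0060030000
Correction |R − A(h/2)| = 1.243e-03; gap |A(h/2) − A(h)| = 3.728e-03.

3.006003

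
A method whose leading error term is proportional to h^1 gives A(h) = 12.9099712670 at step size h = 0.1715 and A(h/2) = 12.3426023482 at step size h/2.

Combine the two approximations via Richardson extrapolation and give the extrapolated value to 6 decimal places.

Order 1 gives 2^r = 2 and 2^r − 1 = 1.
Numerator 2 × A(h/2) − A(h) = 2 × 12.3426023482 − 12.9099712670 = 11.7752334294
(2 × 12.3426023482 − 12.9099712670)/(2 − 1) = 11.7752334294

11.775233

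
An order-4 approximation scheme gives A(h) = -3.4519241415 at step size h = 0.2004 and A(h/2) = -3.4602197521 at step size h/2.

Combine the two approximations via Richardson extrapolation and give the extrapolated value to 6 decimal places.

-3.460773

Method order is 4; weight 2^4 = 16.
Numerator 16 × A(h/2) − A(h) = 16 × (-3.4602197521) − (-3.4519241415) = -51.9115918921
(-51.9115918921) ÷ 15 = -3.4607727928
Shift from A(h/2): −0.0005530407.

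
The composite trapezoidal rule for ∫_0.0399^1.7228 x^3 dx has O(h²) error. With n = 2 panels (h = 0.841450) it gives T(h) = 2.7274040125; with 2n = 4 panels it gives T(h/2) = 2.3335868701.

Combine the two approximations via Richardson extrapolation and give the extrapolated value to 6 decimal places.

2.202314

r = 2, so 2^r = 4.
A(h/2) − A(h) = 2.3335868701 − 2.7274040125 = -0.3938171424
Correction (A(h/2) − A(h))/(4 − 1) = (-0.3938171424)/3 = -0.1312723808
R = A(h/2) + (A(h/2) − A(h))/3 = 2.3335868701 − 0.1312723808 = 2.2023144893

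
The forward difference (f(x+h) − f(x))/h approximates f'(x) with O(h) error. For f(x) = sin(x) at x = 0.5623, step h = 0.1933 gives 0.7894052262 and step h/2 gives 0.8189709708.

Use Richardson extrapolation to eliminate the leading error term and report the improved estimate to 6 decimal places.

Method order is 1; weight 2^1 = 2.
2·0.8189709708 = 1.6379419416; subtract 0.7894052262 → 0.8485367154
Denominator 2 − 1 = 1.
So the Richardson estimate is 0.8485367154.

0.848537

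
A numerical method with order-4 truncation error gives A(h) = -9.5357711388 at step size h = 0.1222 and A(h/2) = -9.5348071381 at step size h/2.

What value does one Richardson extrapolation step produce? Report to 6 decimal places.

-9.534743

Leading term ∝ h^4; use weight 16 = 2^4.
Numerator 16 × A(h/2) − A(h) = 16 × (-9.5348071381) − (-9.5357711388) = -143.0211430708
Denominator 16 − 1 = 15.
Extrapolated: (-143.0211430708) / 15 = -9.5347428714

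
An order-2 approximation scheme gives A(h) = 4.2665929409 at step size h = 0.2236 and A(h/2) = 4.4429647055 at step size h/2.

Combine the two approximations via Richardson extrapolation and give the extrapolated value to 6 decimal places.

Leading term ∝ h^2; use weight 4 = 2^2.
Weighted: 17.7718588220 − 4.2665929409 = 13.5052658811
13.5052658811 ÷ 3 = 4.5017552937
Correction |R − A(h/2)| = 5.879e-02; gap |A(h/2) − A(h)| = 1.764e-01.

4.501755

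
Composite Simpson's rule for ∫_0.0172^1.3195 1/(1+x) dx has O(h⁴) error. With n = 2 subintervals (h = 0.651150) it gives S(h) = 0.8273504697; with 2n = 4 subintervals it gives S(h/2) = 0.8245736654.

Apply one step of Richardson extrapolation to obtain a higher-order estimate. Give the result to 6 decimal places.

0.824389

r = 4: numerator weight 16, denominator 15.
2^4·A(h/2) = 13.1931786464; minus A(h) gives 12.3658281767.
Denominator 16 − 1 = 15.
R = 12.3658281767/15 = 0.8243885451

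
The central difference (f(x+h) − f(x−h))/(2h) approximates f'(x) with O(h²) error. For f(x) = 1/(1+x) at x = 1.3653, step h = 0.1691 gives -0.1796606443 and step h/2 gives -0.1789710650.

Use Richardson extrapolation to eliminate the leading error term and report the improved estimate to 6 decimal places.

Leading term ∝ h^2; use weight 4 = 2^2.
Weighted: (-0.7158842600) − (-0.1796606443) = -0.5362236157
Denominator 4 − 1 = 3.
(4·(-0.1789710650) − (-0.1796606443))/(4 − 1) = -0.1787412052

-0.178741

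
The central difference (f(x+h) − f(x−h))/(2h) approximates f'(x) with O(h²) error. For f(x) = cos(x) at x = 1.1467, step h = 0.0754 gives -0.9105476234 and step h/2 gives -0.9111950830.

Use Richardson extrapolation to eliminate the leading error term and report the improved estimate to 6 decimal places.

Leading term ∝ h^2; use weight 4 = 2^2.
Numerator 4 × A(h/2) − A(h) = 4 × (-0.9111950830) − (-0.9105476234) = -2.7342327086
Divide by 2^2 − 1 = 3.
Extrapolated: (-2.7342327086) / 3 = -0.9114109029

-0.911411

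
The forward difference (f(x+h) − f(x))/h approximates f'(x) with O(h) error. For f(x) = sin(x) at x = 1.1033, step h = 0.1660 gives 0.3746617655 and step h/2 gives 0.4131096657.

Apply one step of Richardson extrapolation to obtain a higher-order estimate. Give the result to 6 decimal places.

0.451558

r = 1: numerator weight 2, denominator 1.
Weighted: 0.8262193314 − 0.3746617655 = 0.4515575659
R = 0.4515575659/1 = 0.4515575659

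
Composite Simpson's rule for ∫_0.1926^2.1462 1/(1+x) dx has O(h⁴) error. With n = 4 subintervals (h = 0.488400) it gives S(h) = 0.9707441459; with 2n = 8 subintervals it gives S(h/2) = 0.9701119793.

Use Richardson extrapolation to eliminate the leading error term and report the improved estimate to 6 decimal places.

0.970070

With r = 4 the leading error scales as h^4, so the weight is 2^4 = 16.
2^4·A(h/2) = 15.5217916688; minus A(h) gives 14.5510475229.
14.5510475229 ÷ 15 = 0.9700698349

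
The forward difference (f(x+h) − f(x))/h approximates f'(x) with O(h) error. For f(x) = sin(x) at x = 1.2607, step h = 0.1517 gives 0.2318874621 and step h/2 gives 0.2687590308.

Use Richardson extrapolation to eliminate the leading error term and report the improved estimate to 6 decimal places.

0.305631

Method order is 1; weight 2^1 = 2.
2 × 0.2687590308 − 0.2318874621 = 0.3056305995
Divide by 2^1 − 1 = 1.
So the Richardson estimate is 0.3056305995.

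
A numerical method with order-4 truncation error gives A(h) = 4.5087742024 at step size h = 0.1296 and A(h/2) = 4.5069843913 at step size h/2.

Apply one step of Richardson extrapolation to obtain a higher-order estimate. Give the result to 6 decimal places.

With r = 4 the leading error scales as h^4, so the weight is 2^4 = 16.
Numerator 16*A(h/2) − A(h) = 16*4.5069843913 − 4.5087742024 = 67.6029760584
Denominator 16 − 1 = 15.
Extrapolated: 67.6029760584 / 15 = 4.5068650706

4.506865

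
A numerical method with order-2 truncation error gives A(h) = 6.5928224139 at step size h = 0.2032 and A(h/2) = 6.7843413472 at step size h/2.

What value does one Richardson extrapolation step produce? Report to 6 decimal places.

6.848181

r = 2: numerator weight 4, denominator 3.
Weighted: 27.1373653888 − 6.5928224139 = 20.5445429749
Denominator 4 − 1 = 3.
(4×6.7843413472 − 6.5928224139)/(4 − 1) = 6.8481809916
Shift from A(h/2): +0.0638396444.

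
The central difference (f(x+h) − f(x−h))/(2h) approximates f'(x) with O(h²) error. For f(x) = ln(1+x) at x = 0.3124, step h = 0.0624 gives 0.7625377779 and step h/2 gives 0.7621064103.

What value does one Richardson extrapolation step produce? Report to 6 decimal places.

0.761963

Leading term ∝ h^2; use weight 4 = 2^2.
4*0.7621064103 = 3.0484256412; subtract 0.7625377779 → 2.2858878633
(4*0.7621064103 − 0.7625377779)/(4 − 1) = 0.7619626211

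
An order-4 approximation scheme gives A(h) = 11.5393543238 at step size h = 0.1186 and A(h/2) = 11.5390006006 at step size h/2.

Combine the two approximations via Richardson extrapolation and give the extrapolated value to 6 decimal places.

Leading term ∝ h^4; use weight 16 = 2^4.
16×11.5390006006 = 184.6240096096; 184.6240096096 − 11.5393543238 = 173.0846552858
Denominator 16 − 1 = 15.
(16×11.5390006006 − 11.5393543238)/(16 − 1) = 11.5389770191

11.538977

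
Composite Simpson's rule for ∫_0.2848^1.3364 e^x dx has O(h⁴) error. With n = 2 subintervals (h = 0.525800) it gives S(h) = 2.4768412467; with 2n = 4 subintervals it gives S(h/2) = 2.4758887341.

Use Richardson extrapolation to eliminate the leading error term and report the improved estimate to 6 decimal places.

2.475825

r = 4: numerator weight 16, denominator 15.
16·2.4758887341 − 2.4768412467 = 37.1373784989
37.1373784989 ÷ 15 = 2.4758252333
Shift from A(h/2): −0.0000635008.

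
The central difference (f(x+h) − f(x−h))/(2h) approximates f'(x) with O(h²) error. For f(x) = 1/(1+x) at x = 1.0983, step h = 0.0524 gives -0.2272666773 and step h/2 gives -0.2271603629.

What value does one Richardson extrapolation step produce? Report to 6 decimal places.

Method order is 2; weight 2^2 = 4.
4·(-0.2271603629) = -0.9086414516; (-0.9086414516) − (-0.2272666773) = -0.6813747743
(4·(-0.2271603629) − (-0.2272666773))/(4 − 1) = -0.2271249248
Correction |R − A(h/2)| = 3.544e-05; gap |A(h/2) − A(h)| = 1.063e-04.

-0.227125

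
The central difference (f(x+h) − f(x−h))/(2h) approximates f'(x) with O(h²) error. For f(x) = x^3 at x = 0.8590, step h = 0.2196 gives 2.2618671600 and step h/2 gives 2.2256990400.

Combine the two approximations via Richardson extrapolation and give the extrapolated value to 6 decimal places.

2.213643

Leading term ∝ h^2; use weight 4 = 2^2.
2^2×A(h/2) = 8.9027961600; minus A(h) gives 6.6409290000.
R = 6.6409290000/3 = 2.2136430000
Correction |R − A(h/2)| = 1.206e-02; gap |A(h/2) − A(h)| = 3.617e-02.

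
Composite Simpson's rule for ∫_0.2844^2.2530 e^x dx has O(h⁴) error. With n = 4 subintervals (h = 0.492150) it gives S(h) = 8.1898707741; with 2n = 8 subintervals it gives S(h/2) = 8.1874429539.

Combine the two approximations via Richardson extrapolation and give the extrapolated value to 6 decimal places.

Method order is 4; weight 2^4 = 16.
A(h/2) − A(h) = 8.1874429539 − 8.1898707741 = -0.0024278202
Divide by 2^4 − 1 = 15: (-0.0024278202)/15 = -0.0001618547
R = A(h/2) + (A(h/2) − A(h))/15 = 8.1874429539 − 0.0001618547 = 8.1872810992

8.187281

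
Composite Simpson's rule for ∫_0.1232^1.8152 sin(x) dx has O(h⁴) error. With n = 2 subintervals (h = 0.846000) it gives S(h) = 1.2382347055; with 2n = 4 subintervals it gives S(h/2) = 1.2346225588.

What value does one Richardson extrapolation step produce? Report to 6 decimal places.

1.234382

r = 4, so 2^r = 16.
Numerator 16*A(h/2) − A(h) = 16*1.2346225588 − 1.2382347055 = 18.5157262353
Extrapolated: 18.5157262353 / 15 = 1.2343817490
Shift from A(h/2): −0.0002408098.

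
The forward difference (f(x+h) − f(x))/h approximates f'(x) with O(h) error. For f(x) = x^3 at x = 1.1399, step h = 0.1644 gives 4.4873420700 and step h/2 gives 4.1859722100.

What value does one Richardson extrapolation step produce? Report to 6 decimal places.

3.884602

Error is O(h^1); halving h shrinks it by 2^1 = 2.
2×4.1859722100 − 4.4873420700 = 3.8846023500
3.8846023500 ÷ 1 = 3.8846023500
Correction |R − A(h/2)| = 3.014e-01; gap |A(h/2) − A(h)| = 3.014e-01.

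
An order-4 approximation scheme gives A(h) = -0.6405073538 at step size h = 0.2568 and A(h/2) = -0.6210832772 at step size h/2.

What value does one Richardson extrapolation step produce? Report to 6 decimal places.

Error is O(h^4); halving h shrinks it by 2^4 = 16.
Difference of the inputs: -0.6210832772 − (-0.6405073538) = 0.0194240766
Divide by 2^4 − 1 = 15: 0.0194240766/15 = 0.0012949384
R = A(h/2) + (A(h/2) − A(h))/15 = -0.6210832772 + 0.0012949384 = -0.6197883388

-0.619788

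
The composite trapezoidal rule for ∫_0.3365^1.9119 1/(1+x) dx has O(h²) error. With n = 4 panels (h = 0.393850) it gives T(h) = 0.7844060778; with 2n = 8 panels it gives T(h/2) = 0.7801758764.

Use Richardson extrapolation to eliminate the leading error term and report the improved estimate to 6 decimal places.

0.778766

With r = 2 the leading error scales as h^2, so the weight is 2^2 = 4.
4*0.7801758764 − 0.7844060778 = 2.3362974278
R = 2.3362974278/3 = 0.7787658093
Shift from A(h/2): −0.0014100671.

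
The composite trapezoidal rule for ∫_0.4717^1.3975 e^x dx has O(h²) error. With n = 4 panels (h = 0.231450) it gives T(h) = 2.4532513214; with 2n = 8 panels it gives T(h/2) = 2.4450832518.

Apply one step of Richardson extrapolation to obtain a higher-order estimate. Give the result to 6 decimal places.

2.442361

The method has order 2: 2^2 = 4.
Top: 4(2.4450832518) − (2.4532513214) = 7.3270816858
Denominator 4 − 1 = 3.
(4·2.4450832518 − 2.4532513214)/(4 − 1) = 2.4423605619
Gap between inputs: 8.168e-03; correction applied: −0.0027226899.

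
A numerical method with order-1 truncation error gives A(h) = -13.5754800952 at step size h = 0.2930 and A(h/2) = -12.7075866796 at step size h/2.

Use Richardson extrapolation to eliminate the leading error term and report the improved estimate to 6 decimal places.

Error is O(h^1); halving h shrinks it by 2^1 = 2.
Top: 2(-12.7075866796) − (-13.5754800952) = -11.8396932640
(-11.8396932640) ÷ 1 = -11.8396932640

-11.839693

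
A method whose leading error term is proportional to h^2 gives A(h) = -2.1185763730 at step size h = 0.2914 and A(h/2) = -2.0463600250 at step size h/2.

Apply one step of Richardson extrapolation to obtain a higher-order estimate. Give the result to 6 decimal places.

-2.022288

With r = 2 the leading error scales as h^2, so the weight is 2^2 = 4.
4 × (-2.0463600250) − (-2.1185763730) = -6.0668637270
(4 × (-2.0463600250) − (-2.1185763730))/(4 − 1) = -2.0222879090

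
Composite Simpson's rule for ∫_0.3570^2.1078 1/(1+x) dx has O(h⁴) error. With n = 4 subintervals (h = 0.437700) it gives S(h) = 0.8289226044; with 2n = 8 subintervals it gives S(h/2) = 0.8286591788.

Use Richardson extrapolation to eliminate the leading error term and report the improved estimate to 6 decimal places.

0.828642

Error is O(h^4); halving h shrinks it by 2^4 = 16.
16*0.8286591788 − 0.8289226044 = 12.4296242564
Extrapolated: 12.4296242564 / 15 = 0.8286416171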